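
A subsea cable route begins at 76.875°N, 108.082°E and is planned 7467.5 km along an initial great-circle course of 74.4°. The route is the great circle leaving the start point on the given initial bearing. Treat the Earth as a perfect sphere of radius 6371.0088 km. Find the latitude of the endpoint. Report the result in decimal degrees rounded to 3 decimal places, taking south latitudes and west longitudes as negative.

latitude 25.744°

Angular distance δ = d/R = 7467.5 / 6371.0088 = 1.172106 rad.
Start latitude φ₁ = 1.341722 rad; initial bearing θ = 1.298525 rad.
sin φ₂ = sin φ₁ cos δ + cos φ₁ sin δ cos θ = (0.973877)(0.388211) + (0.227076)(0.921570)(0.268920) = 0.434346
φ₂ = asin(0.434346) = 0.449312 rad = 25.744°.
Δλ = atan2( sin θ sin δ cos φ₁ , cos δ − sin φ₁ sin φ₂ ) = atan2(0.201558, -0.034788) = 1.741709 rad = 99.793°.
λ₂ = 108.082° + 99.793° = 207.875°, normalized to (−180°, 180°] → -152.125°.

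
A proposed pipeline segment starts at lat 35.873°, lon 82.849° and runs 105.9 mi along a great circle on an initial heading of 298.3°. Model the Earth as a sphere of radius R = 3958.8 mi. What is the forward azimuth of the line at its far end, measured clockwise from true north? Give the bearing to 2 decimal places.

Central angle δ = d/R = 0.026751 rad.
Converting: φ₁ = 0.626102 rad, θ = 5.206317 rad.
Destination latitude: φ₂ = arcsin( sin φ₁ cos δ + cos φ₁ sin δ cos θ ) = arcsin(0.596056) = 36.588°.
Δλ = atan2( sin θ sin δ cos φ₁ , cos δ − sin φ₁ sin φ₂ ) = atan2(-0.019083, 0.650359) = -0.029334 rad = -1.681°.
λ₂ = λ₁ + Δλ = 81.168°.
The forward bearing on arrival equals the back-azimuth from the destination plus 180°.
Back-azimuth from P₂ (36.59°, 81.17°) to P₁ (35.87°, 82.85°), with Δλ' = λ₁ − λ₂ = 1.68°: atan2( sin Δλ' cos φ₁ , cos φ₂ sin φ₁ − sin φ₂ cos φ₁ cos Δλ' ) = 117.31°.
Final bearing = (117.31° + 180°) mod 360° = 297.31°.

final bearing 297.31°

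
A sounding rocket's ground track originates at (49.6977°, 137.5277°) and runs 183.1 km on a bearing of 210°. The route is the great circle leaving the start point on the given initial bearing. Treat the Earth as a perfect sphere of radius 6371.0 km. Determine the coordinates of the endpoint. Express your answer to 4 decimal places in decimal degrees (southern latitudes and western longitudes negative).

latitude 48.2649°, longitude 136.2910°

Angular distance δ = d/R = 183.1 / 6371 = 0.028740 rad.
With φ₁ = 49.6977° = 0.867388 rad and θ = 210° = 3.665191 rad:
Applying the spherical law of cosines for sides, sin φ₂ = sin φ₁ cos δ + cos φ₁ sin δ cos θ = 0.746231, so φ₂ = 48.2649°.
For the longitude increment, Δλ = atan2( sin θ sin δ cos φ₁, cos δ − sin φ₁ sin φ₂ ) = atan2(-0.009293, 0.430480) = -1.2367°.
Hence λ₂ = 137.5277° + -1.2367° = 136.2910°.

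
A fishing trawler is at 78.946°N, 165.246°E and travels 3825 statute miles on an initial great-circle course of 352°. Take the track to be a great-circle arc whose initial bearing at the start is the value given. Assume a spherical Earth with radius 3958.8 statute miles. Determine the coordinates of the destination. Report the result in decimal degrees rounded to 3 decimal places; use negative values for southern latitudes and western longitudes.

The arc subtends δ = 3825/3958.8 = 0.966202 rad at the centre.
Converting: φ₁ = 1.377868 rad, θ = 6.143559 rad.
Destination latitude: φ₂ = arcsin( sin φ₁ cos δ + cos φ₁ sin δ cos θ ) = arcsin(0.714093) = 45.569°.
For the longitude increment, Δλ = atan2( sin θ sin δ cos φ₁, cos δ − sin φ₁ sin φ₂ ) = atan2(-0.021954, -0.132416) = -170.586°.
λ₂ = λ₁ + Δλ = -5.340°.

latitude 45.569°, longitude -5.340°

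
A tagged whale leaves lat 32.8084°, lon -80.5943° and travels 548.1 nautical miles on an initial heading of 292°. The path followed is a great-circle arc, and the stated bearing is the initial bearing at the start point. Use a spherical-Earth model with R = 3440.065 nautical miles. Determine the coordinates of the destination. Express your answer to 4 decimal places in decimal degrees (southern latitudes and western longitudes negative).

latitude 35.7974°, longitude -91.0435°

Central angle δ = d/R = 0.159328 rad.
Start latitude φ₁ = 0.572615 rad; initial bearing θ = 5.096361 rad.
Destination latitude: φ₂ = arcsin( sin φ₁ cos δ + cos φ₁ sin δ cos θ ) = arcsin(0.584922) = 35.7974°.
For the longitude increment, Δλ = atan2( sin θ sin δ cos φ₁, cos δ − sin φ₁ sin φ₂ ) = atan2(-0.123638, 0.670405) = -10.4492°.
Hence λ₂ = -80.5943° + -10.4492° = -91.0435°.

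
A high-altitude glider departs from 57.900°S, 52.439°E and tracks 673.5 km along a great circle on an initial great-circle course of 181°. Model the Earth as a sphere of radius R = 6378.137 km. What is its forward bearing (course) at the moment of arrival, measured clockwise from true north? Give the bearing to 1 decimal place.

final bearing 181.2°

Central angle δ = d/R = 0.105595 rad.
Start latitude φ₁ = -1.010546 rad; initial bearing θ = 3.159046 rad.
sin φ₂ = sin φ₁ cos δ + cos φ₁ sin δ cos θ = (-0.847122)(0.994430) + (0.531399)(0.105399)(-0.999848) = -0.898404
φ₂ = asin(-0.898404) = -1.116121 rad = -63.949°.
For the longitude increment, Δλ = atan2( sin θ sin δ cos φ₁, cos δ − sin φ₁ sin φ₂ ) = atan2(-0.000977, 0.233372) = -0.240°.
Hence λ₂ = 52.439° + -0.240° = 52.199°.
The forward bearing on arrival equals the back-azimuth from the destination plus 180°.
Back-azimuth from P₂ (-63.9°, 52.2°) to P₁ (-57.9°, 52.4°), with Δλ' = λ₁ − λ₂ = 0.2°: atan2( sin Δλ' cos φ₁ , cos φ₂ sin φ₁ − sin φ₂ cos φ₁ cos Δλ' ) = 1.2°.
Final bearing = (1.2° + 180°) mod 360° = 181.2°.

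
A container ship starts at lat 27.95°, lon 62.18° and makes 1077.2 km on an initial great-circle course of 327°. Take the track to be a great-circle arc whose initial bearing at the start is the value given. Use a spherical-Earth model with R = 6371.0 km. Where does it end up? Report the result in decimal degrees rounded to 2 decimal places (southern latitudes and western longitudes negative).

Central angle δ = d/R = 0.169079 rad.
Converting: φ₁ = 0.487820 rad, θ = 5.707227 rad.
Applying the spherical law of cosines for sides, sin φ₂ = sin φ₁ cos δ + cos φ₁ sin δ cos θ = 0.586682, so φ₂ = 35.92°.
Then Δλ = atan2(-0.080959, 0.710762) = -0.113415 rad, from sin θ sin δ cos φ₁ over cos δ − sin φ₁ sin φ₂.
λ₂ = λ₁ + Δλ = 55.68°.

latitude 35.92°, longitude 55.68°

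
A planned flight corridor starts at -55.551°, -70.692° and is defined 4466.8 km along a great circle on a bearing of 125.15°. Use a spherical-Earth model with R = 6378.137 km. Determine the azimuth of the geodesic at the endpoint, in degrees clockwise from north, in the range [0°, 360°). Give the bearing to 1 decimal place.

final bearing 58.6°

δ = 4466.8/6378.137 = 0.700330 rad (40.1259°).
With φ₁ = -55.551° = -0.969548 rad and θ = 125.15° = 2.184280 rad:
Applying the spherical law of cosines for sides, sin φ₂ = sin φ₁ cos δ + cos φ₁ sin δ cos θ = -0.840420, so φ₂ = -57.185°.
Then Δλ = atan2(0.298081, 0.071594) = 1.335078 rad, from sin θ sin δ cos φ₁ over cos δ − sin φ₁ sin φ₂.
λ₂ = λ₁ + Δλ = 5.802°.
The forward bearing on arrival equals the back-azimuth from the destination plus 180°.
Back-azimuth from P₂ (-57.2°, 5.8°) to P₁ (-55.6°, -70.7°), with Δλ' = λ₁ − λ₂ = -76.5°: atan2( sin Δλ' cos φ₁ , cos φ₂ sin φ₁ − sin φ₂ cos φ₁ cos Δλ' ) = 238.6°.
Final bearing = (238.6° + 180°) mod 360° = 58.6°.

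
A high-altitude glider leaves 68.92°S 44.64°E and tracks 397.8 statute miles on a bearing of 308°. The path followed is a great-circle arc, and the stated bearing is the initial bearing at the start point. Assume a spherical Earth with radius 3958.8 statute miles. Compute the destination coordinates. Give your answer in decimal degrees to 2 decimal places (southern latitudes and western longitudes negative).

The arc subtends δ = 397.8/3958.8 = 0.100485 rad at the centre.
Converting: φ₁ = -1.202881 rad, θ = 5.375614 rad.
Destination latitude: φ₂ = arcsin( sin φ₁ cos δ + cos φ₁ sin δ cos θ ) = arcsin(-0.906159) = -64.98°.
Then Δλ = atan2(-0.028432, 0.149438) = -0.188013 rad, from sin θ sin δ cos φ₁ over cos δ − sin φ₁ sin φ₂.
Hence λ₂ = 44.64° + -10.77° = 33.87°.

latitude -64.98°, longitude 33.87°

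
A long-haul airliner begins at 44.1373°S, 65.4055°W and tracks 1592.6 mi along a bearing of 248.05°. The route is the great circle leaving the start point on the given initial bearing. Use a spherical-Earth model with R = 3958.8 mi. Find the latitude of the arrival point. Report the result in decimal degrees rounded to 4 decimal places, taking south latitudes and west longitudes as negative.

latitude -48.2294°

Angular distance δ = d/R = 1592.6 / 3958.8 = 0.402294 rad.
With φ₁ = -44.1373° = -0.770341 rad and θ = 248.05° = 4.329289 rad:
Applying the spherical law of cosines for sides, sin φ₂ = sin φ₁ cos δ + cos φ₁ sin δ cos θ = -0.745818, so φ₂ = -48.2294°.
For the longitude increment, Δλ = atan2( sin θ sin δ cos φ₁, cos δ − sin φ₁ sin φ₂ ) = atan2(-0.260622, 0.400792) = -33.0346°.
λ₂ = -65.4055° + -33.0346° = -98.4401°.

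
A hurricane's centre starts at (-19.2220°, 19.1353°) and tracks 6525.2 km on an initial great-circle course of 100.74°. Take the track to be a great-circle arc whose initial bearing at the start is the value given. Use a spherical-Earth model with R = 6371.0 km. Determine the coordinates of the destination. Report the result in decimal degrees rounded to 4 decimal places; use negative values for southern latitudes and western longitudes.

latitude -18.7508°, longitude 81.5571°

δ = 6525.2/6371 = 1.024203 rad (58.6825°).
With φ₁ = -19.2220° = -0.335487 rad and θ = 100.74° = 1.758245 rad:
Applying the spherical law of cosines for sides, sin φ₂ = sin φ₁ cos δ + cos φ₁ sin δ cos θ = -0.321452, so φ₂ = -18.7508°.
Δλ = atan2( sin θ sin δ cos φ₁ , cos δ − sin φ₁ sin φ₂ ) = atan2(0.792543, 0.413948) = 1.089465 rad = 62.4218°.
λ₂ = λ₁ + Δλ = 81.5571°.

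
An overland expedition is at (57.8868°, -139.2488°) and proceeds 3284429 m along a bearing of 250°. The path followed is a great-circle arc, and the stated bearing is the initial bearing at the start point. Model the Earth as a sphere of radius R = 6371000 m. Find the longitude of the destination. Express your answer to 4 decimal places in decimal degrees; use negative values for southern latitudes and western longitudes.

δ = 3284429/6371000 = 0.515528 rad (29.5376°).
Start latitude φ₁ = 1.010315 rad; initial bearing θ = 4.363323 rad.
sin φ₂ = sin φ₁ cos δ + cos φ₁ sin δ cos θ = (0.846999)(0.870033) + (0.531594)(0.492994)(-0.342020) = 0.647283
φ₂ = asin(0.647283) = 0.704015 rad = 40.3371°.
For the longitude increment, Δλ = atan2( sin θ sin δ cos φ₁, cos δ − sin φ₁ sin φ₂ ) = atan2(-0.246268, 0.321784) = -37.4275°.
λ₂ = -139.2488° + -37.4275° = -176.6763°.

longitude -176.6763°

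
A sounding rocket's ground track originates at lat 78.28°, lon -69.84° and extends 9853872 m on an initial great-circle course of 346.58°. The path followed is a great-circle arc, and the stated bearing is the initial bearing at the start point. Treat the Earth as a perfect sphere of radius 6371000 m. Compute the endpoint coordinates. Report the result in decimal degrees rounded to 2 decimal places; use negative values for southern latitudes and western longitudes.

The arc subtends δ = 9853872/6371000 = 1.546676 rad at the centre.
Start latitude φ₁ = 1.366244 rad; initial bearing θ = 6.048962 rad.
sin φ₂ = sin φ₁ cos δ + cos φ₁ sin δ cos θ = (0.979152)(0.024118) + (0.203129)(0.999709)(0.972695) = 0.221140
φ₂ = asin(0.221140) = 0.222984 rad = 12.78°.
Δλ = atan2( sin θ sin δ cos φ₁ , cos δ − sin φ₁ sin φ₂ ) = atan2(-0.047130, -0.192412) = -2.901379 rad = -166.24°.
λ₂ = -69.84° + -166.24° = -236.08°, normalized to (−180°, 180°] → 123.92°.

latitude 12.78°, longitude 123.92°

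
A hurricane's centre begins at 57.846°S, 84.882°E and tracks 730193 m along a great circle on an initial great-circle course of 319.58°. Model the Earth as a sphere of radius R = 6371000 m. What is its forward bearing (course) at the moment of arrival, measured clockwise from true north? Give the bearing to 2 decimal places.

The arc subtends δ = 730193/6371000 = 0.114612 rad at the centre.
Start latitude φ₁ = -1.009603 rad; initial bearing θ = 5.577723 rad.
Destination latitude: φ₂ = arcsin( sin φ₁ cos δ + cos φ₁ sin δ cos θ ) = arcsin(-0.794731) = -52.630°.
For the longitude increment, Δλ = atan2( sin θ sin δ cos φ₁, cos δ − sin φ₁ sin φ₂ ) = atan2(-0.039462, 0.320604) = -7.017°.
Hence λ₂ = 84.882° + -7.017° = 77.865°.
The forward bearing on arrival equals the back-azimuth from the destination plus 180°.
Back-azimuth from P₂ (-52.63°, 77.86°) to P₁ (-57.85°, 84.88°), with Δλ' = λ₁ − λ₂ = 7.02°: atan2( sin Δλ' cos φ₁ , cos φ₂ sin φ₁ − sin φ₂ cos φ₁ cos Δλ' ) = 145.35°.
Final bearing = (145.35° + 180°) mod 360° = 325.35°.

final bearing 325.35°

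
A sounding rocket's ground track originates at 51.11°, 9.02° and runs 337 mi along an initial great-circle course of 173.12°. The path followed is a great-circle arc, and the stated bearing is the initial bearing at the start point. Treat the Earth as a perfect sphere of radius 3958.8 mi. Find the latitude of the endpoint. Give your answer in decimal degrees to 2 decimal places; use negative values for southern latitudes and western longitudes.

Angular distance δ = d/R = 337 / 3958.8 = 0.085127 rad.
Start latitude φ₁ = 0.892038 rad; initial bearing θ = 3.021514 rad.
Destination latitude: φ₂ = arcsin( sin φ₁ cos δ + cos φ₁ sin δ cos θ ) = arcsin(0.722538) = 46.26°.
Δλ = atan2( sin θ sin δ cos φ₁ , cos δ − sin φ₁ sin φ₂ ) = atan2(0.006394, 0.433989) = 0.014733 rad = 0.84°.
Hence λ₂ = 9.02° + 0.84° = 9.86°.

latitude 46.26°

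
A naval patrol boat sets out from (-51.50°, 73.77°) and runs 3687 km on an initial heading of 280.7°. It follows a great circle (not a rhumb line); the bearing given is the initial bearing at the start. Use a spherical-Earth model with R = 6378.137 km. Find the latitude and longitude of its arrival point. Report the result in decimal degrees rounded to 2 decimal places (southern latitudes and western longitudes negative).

Central angle δ = d/R = 0.578068 rad.
Converting: φ₁ = -0.898845 rad, θ = 4.899139 rad.
Applying the spherical law of cosines for sides, sin φ₂ = sin φ₁ cos δ + cos φ₁ sin δ cos θ = -0.592296, so φ₂ = -36.32°.
For the longitude increment, Δλ = atan2( sin θ sin δ cos φ₁, cos δ − sin φ₁ sin φ₂ ) = atan2(-0.334232, 0.373984) = -41.79°.
λ₂ = λ₁ + Δλ = 31.98°.

latitude -36.32°, longitude 31.98°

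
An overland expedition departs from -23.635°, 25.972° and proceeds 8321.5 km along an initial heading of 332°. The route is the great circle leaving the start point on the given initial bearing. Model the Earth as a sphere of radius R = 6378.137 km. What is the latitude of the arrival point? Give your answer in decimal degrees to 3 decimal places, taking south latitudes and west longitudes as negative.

Angular distance δ = d/R = 8321.5 / 6378.137 = 1.304691 rad.
With φ₁ = -23.635° = -0.412509 rad and θ = 332° = 5.794493 rad:
Destination latitude: φ₂ = arcsin( sin φ₁ cos δ + cos φ₁ sin δ cos θ ) = arcsin(0.674984) = 42.453°.
For the longitude increment, Δλ = atan2( sin θ sin δ cos φ₁, cos δ − sin φ₁ sin φ₂ ) = atan2(-0.414953, 0.533583) = -37.871°.
Hence λ₂ = 25.972° + -37.871° = -11.899°.

latitude 42.453°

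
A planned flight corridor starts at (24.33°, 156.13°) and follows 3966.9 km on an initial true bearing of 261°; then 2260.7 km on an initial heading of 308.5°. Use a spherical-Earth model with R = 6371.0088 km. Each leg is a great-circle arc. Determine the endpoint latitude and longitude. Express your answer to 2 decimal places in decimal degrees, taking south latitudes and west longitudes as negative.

latitude 26.44°, longitude 101.93°

Apply the spherical direct solution leg by leg, carrying full precision between legs.
Leg 1: from (24.33°, 156.13°), δ = 3966.9/6371.0088 = 0.622649 rad, θ = 261° → φ = 14.57°, λ = 119.61°.
Leg 2: from (14.57°, 119.61°), δ = 2260.7/6371.0088 = 0.354842 rad, θ = 308.5° → φ = 26.44°, λ = 101.93°.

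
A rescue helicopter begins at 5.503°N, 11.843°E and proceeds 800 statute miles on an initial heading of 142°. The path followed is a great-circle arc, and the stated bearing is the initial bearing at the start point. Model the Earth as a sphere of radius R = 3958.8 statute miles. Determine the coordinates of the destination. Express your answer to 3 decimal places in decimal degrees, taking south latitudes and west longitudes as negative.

Angular distance δ = d/R = 800 / 3958.8 = 0.202081 rad.
Start latitude φ₁ = 0.096045 rad; initial bearing θ = 2.478368 rad.
Applying the spherical law of cosines for sides, sin φ₂ = sin φ₁ cos δ + cos φ₁ sin δ cos θ = -0.063485, so φ₂ = -3.640°.
Δλ = atan2( sin θ sin δ cos φ₁ , cos δ − sin φ₁ sin φ₂ ) = atan2(0.122999, 0.985739) = 0.124137 rad = 7.113°.
λ₂ = 11.843° + 7.113° = 18.956°.

latitude -3.640°, longitude 18.956°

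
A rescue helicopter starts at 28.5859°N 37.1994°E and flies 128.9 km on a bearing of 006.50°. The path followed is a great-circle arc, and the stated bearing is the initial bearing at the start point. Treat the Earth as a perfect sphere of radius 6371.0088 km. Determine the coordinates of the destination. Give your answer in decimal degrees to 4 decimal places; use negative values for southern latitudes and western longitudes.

latitude 29.7376°, longitude 37.3505°

δ = 128.9/6371.0088 = 0.020232 rad (1.1592°).
With φ₁ = 28.5859° = 0.498918 rad and θ = 6.5° = 0.113446 rad:
Destination latitude: φ₂ = arcsin( sin φ₁ cos δ + cos φ₁ sin δ cos θ ) = arcsin(0.496028) = 29.7376°.
Then Δλ = atan2(0.002011, 0.762458) = 0.002638 rad, from sin θ sin δ cos φ₁ over cos δ − sin φ₁ sin φ₂.
Hence λ₂ = 37.1994° + 0.1511° = 37.3505°.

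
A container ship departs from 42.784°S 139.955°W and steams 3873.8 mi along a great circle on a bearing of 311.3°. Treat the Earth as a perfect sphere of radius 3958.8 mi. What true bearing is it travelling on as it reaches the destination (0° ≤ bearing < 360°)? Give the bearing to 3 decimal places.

final bearing 326.529°

Angular distance δ = d/R = 3873.8 / 3958.8 = 0.978529 rad.
With φ₁ = -42.784° = -0.746722 rad and θ = 311.3° = 5.433210 rad:
Applying the spherical law of cosines for sides, sin φ₂ = sin φ₁ cos δ + cos φ₁ sin δ cos θ = 0.022706, so φ₂ = 1.301°.
Then Δλ = atan2(-0.457457, 0.573667) = -0.673170 rad, from sin θ sin δ cos φ₁ over cos δ − sin φ₁ sin φ₂.
λ₂ = λ₁ + Δλ = -178.525°.
The forward bearing on arrival equals the back-azimuth from the destination plus 180°.
Back-azimuth from P₂ (1.301°, -178.525°) to P₁ (-42.784°, -139.955°), with Δλ' = λ₁ − λ₂ = 38.570°: atan2( sin Δλ' cos φ₁ , cos φ₂ sin φ₁ − sin φ₂ cos φ₁ cos Δλ' ) = 146.529°.
Final bearing = (146.529° + 180°) mod 360° = 326.529°.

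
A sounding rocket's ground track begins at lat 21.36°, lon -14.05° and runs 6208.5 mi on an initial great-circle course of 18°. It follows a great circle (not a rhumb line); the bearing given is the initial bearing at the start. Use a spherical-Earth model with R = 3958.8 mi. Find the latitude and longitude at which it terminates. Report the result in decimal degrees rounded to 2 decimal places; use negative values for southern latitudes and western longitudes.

Central angle δ = d/R = 1.568278 rad.
Start latitude φ₁ = 0.372802 rad; initial bearing θ = 0.314159 rad.
Destination latitude: φ₂ = arcsin( sin φ₁ cos δ + cos φ₁ sin δ cos θ ) = arcsin(0.886643) = 62.45°.
For the longitude increment, Δλ = atan2( sin θ sin δ cos φ₁, cos δ − sin φ₁ sin φ₂ ) = atan2(0.287790, -0.320421) = 138.07°.
λ₂ = λ₁ + Δλ = 124.02°.

latitude 62.45°, longitude 124.02°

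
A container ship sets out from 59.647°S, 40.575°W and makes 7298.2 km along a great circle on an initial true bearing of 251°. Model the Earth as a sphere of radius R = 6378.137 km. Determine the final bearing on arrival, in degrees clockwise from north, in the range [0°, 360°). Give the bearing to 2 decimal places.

The arc subtends δ = 7298.2/6378.137 = 1.144253 rad at the centre.
With φ₁ = -59.647° = -1.041037 rad and θ = 251° = 4.380776 rad:
sin φ₂ = sin φ₁ cos δ + cos φ₁ sin δ cos θ = (-0.862928)(0.413727) + (0.505326)(0.910401)(-0.325568) = -0.506794
φ₂ = asin(-0.506794) = -0.531462 rad = -30.451°.
Δλ = atan2( sin θ sin δ cos φ₁ , cos δ − sin φ₁ sin φ₂ ) = atan2(-0.434985, -0.023600) = -1.624999 rad = -93.106°.
Hence λ₂ = -40.575° + -93.106° = -133.681°.
The forward bearing on arrival equals the back-azimuth from the destination plus 180°.
Back-azimuth from P₂ (-30.45°, -133.68°) to P₁ (-59.65°, -40.58°), with Δλ' = λ₁ − λ₂ = 93.11°: atan2( sin Δλ' cos φ₁ , cos φ₂ sin φ₁ − sin φ₂ cos φ₁ cos Δλ' ) = 146.34°.
Final bearing = (146.34° + 180°) mod 360° = 326.34°.

final bearing 326.34°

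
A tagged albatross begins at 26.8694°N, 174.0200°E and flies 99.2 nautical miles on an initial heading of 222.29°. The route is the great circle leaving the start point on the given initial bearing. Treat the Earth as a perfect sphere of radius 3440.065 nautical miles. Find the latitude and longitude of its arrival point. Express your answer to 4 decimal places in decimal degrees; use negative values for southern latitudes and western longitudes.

δ = 99.2/3440.065 = 0.028837 rad (1.6522°).
Converting: φ₁ = 0.468959 rad, θ = 3.879692 rad.
sin φ₂ = sin φ₁ cos δ + cos φ₁ sin δ cos θ = (0.451958)(0.999584) + (0.892039)(0.028833)(-0.739749) = 0.432744
φ₂ = asin(0.432744) = 0.447535 rad = 25.6418°.
Δλ = atan2( sin θ sin δ cos φ₁ , cos δ − sin φ₁ sin φ₂ ) = atan2(-0.017306, 0.804002) = -0.021522 rad = -1.2331°.
λ₂ = 174.0200° + -1.2331° = 172.7869°.

latitude 25.6418°, longitude 172.7869°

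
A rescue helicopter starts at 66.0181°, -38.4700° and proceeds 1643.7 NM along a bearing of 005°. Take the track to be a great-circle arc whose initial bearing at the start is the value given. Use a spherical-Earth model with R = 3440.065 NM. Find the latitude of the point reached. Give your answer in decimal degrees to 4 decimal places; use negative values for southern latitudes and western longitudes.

latitude 85.9755°

Central angle δ = d/R = 0.477811 rad.
With φ₁ = 66.0181° = 1.152233 rad and θ = 5° = 0.087266 rad:
sin φ₂ = sin φ₁ cos δ + cos φ₁ sin δ cos θ = (0.913674)(0.888004) + (0.406448)(0.459836)(0.996195) = 0.997534
φ₂ = asin(0.997534) = 1.500556 rad = 85.9755°.
For the longitude increment, Δλ = atan2( sin θ sin δ cos φ₁, cos δ − sin φ₁ sin φ₂ ) = atan2(0.016289, -0.023417) = 145.1769°.
Hence λ₂ = -38.4700° + 145.1769° = 106.7069°.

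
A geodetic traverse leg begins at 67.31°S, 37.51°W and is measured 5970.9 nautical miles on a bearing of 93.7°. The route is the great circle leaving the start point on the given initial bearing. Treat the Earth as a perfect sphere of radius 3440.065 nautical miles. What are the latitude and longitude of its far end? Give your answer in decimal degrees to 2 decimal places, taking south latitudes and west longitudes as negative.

latitude 7.29°, longitude 59.56°

δ = 5970.9/3440.065 = 1.735694 rad (99.4479°).
Converting: φ₁ = -1.174781 rad, θ = 1.635374 rad.
sin φ₂ = sin φ₁ cos δ + cos φ₁ sin δ cos θ = (-0.922605)(-0.164151) + (0.385745)(0.986435)(-0.064532) = 0.126892
φ₂ = asin(0.126892) = 0.127235 rad = 7.29°.
Then Δλ = atan2(0.379719, -0.047080) = 1.694154 rad, from sin θ sin δ cos φ₁ over cos δ − sin φ₁ sin φ₂.
Hence λ₂ = -37.51° + 97.07° = 59.56°.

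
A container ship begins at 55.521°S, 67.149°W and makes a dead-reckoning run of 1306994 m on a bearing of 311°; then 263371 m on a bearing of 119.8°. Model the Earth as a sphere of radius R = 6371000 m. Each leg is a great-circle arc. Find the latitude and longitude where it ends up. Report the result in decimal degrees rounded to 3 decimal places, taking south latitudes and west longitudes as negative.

Apply the spherical direct solution leg by leg, carrying full precision between legs.
Leg 1: from (-55.521°, -67.149°), δ = 1306994/6371000 = 0.205147 rad, θ = 311° → φ = -47.003°, λ = -80.178°.
Leg 2: from (-47.003°, -80.178°), δ = 263371/6371000 = 0.041339 rad, θ = 119.8° → φ = -48.140°, λ = -77.097°.

latitude -48.140°, longitude -77.097°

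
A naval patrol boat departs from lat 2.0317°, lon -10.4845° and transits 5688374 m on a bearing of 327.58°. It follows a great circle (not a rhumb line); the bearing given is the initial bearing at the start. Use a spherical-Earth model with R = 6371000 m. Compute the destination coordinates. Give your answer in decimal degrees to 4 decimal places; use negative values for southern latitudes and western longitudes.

latitude 42.7885°, longitude -45.1647°

The arc subtends δ = 5688374/6371000 = 0.892854 rad at the centre.
Converting: φ₁ = 0.035460 rad, θ = 5.717350 rad.
Destination latitude: φ₂ = arcsin( sin φ₁ cos δ + cos φ₁ sin δ cos θ ) = arcsin(0.679294) = 42.7885°.
Then Δλ = atan2(-0.417304, 0.603109) = -0.605283 rad, from sin θ sin δ cos φ₁ over cos δ − sin φ₁ sin φ₂.
λ₂ = -10.4845° + -34.6802° = -45.1647°.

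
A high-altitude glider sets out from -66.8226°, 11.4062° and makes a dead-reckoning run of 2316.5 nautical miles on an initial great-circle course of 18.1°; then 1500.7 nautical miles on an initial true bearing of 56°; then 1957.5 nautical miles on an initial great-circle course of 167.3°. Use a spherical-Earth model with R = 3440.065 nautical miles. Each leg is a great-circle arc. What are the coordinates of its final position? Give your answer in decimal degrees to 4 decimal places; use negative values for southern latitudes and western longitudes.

latitude -45.0439°, longitude 54.9750°

Apply the spherical direct solution leg by leg, carrying full precision between legs.
Leg 1: from (-66.8226°, 11.4062°), δ = 2316.5/3440.065 = 0.673388 rad, θ = 18.1° → φ = -29.0332°, λ = 24.2090°.
Leg 2: from (-29.0332°, 24.2090°), δ = 1500.7/3440.065 = 0.436242 rad, θ = 56° → φ = -13.4900°, λ = 45.3237°.
Leg 3: from (-13.4900°, 45.3237°), δ = 1957.5/3440.065 = 0.569030 rad, θ = 167.3° → φ = -45.0439°, λ = 54.9750°.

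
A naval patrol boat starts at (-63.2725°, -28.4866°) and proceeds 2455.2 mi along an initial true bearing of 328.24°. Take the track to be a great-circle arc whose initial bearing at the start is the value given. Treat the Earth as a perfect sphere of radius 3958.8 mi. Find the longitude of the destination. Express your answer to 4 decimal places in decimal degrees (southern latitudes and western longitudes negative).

longitude -49.2389°

δ = 2455.2/3958.8 = 0.620188 rad (35.5342°).
Start latitude φ₁ = -1.104313 rad; initial bearing θ = 5.728869 rad.
Destination latitude: φ₂ = arcsin( sin φ₁ cos δ + cos φ₁ sin δ cos θ ) = arcsin(-0.504575) = -30.3031°.
Δλ = atan2( sin θ sin δ cos φ₁ , cos δ − sin φ₁ sin φ₂ ) = atan2(-0.137585, 0.363106) = -0.362195 rad = -20.7523°.
λ₂ = -28.4866° + -20.7523° = -49.2389°.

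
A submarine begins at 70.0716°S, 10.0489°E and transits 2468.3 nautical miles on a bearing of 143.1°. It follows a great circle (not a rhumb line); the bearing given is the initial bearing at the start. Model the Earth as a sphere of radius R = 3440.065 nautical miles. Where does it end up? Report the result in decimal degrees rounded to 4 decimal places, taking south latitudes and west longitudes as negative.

Angular distance δ = d/R = 2468.3 / 3440.065 = 0.717516 rad.
Start latitude φ₁ = -1.222980 rad; initial bearing θ = 2.497566 rad.
sin φ₂ = sin φ₁ cos δ + cos φ₁ sin δ cos θ = (-0.940119)(0.753442) + (0.340846)(0.657515)(-0.799685) = -0.887543
φ₂ = asin(-0.887543) = -1.091985 rad = -62.5661°.
Δλ = atan2( sin θ sin δ cos φ₁ , cos δ − sin φ₁ sin φ₂ ) = atan2(0.134561, -0.080955) = 2.112408 rad = 121.0321°.
λ₂ = 10.0489° + 121.0321° = 131.0810°.

latitude -62.5661°, longitude 131.0810°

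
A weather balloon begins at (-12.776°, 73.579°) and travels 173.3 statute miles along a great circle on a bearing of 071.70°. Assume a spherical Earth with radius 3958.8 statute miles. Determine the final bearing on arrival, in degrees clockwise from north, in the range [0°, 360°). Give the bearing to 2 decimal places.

final bearing 71.18°

δ = 173.3/3958.8 = 0.043776 rad (2.5082°).
Start latitude φ₁ = -0.222983 rad; initial bearing θ = 1.251401 rad.
Destination latitude: φ₂ = arcsin( sin φ₁ cos δ + cos φ₁ sin δ cos θ ) = arcsin(-0.207527) = -11.977°.
Δλ = atan2( sin θ sin δ cos φ₁ , cos δ − sin φ₁ sin φ₂ ) = atan2(0.040520, 0.953149) = 0.042486 rad = 2.434°.
Hence λ₂ = 73.579° + 2.434° = 76.013°.
The forward bearing on arrival equals the back-azimuth from the destination plus 180°.
Back-azimuth from P₂ (-11.98°, 76.01°) to P₁ (-12.78°, 73.58°), with Δλ' = λ₁ − λ₂ = -2.43°: atan2( sin Δλ' cos φ₁ , cos φ₂ sin φ₁ − sin φ₂ cos φ₁ cos Δλ' ) = 251.18°.
Final bearing = (251.18° + 180°) mod 360° = 71.18°.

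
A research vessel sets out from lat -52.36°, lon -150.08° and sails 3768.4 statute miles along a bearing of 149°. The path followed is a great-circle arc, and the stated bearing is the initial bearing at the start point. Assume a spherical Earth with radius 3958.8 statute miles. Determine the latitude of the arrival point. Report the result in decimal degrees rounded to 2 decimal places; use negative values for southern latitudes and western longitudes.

Central angle δ = d/R = 0.951905 rad.
Converting: φ₁ = -0.913854 rad, θ = 2.600541 rad.
sin φ₂ = sin φ₁ cos δ + cos φ₁ sin δ cos θ = (-0.791863)(0.580133) + (0.610698)(0.814522)(-0.857167) = -0.885764
φ₂ = asin(-0.885764) = -1.088138 rad = -62.35°.
For the longitude increment, Δλ = atan2( sin θ sin δ cos φ₁, cos δ − sin φ₁ sin φ₂ ) = atan2(0.256194, -0.121271) = 115.33°.
λ₂ = -150.08° + 115.33° = -34.75°.

latitude -62.35°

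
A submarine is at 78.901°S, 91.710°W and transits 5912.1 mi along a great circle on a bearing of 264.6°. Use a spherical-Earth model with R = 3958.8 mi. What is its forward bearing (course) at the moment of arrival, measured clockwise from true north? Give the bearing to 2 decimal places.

final bearing 348.90°

The arc subtends δ = 5912.1/3958.8 = 1.493407 rad at the centre.
Converting: φ₁ = -1.377082 rad, θ = 4.618141 rad.
Applying the spherical law of cosines for sides, sin φ₂ = sin φ₁ cos δ + cos φ₁ sin δ cos θ = -0.093928, so φ₂ = -5.390°.
Δλ = atan2( sin θ sin δ cos φ₁ , cos δ − sin φ₁ sin φ₂ ) = atan2(-0.191077, -0.014859) = -1.648406 rad = -94.447°.
λ₂ = -91.710° + -94.447° = -186.157°, normalized to (−180°, 180°] → 173.843°.
The forward bearing on arrival equals the back-azimuth from the destination plus 180°.
Back-azimuth from P₂ (-5.39°, 173.84°) to P₁ (-78.90°, -91.71°), with Δλ' = λ₁ − λ₂ = -265.55°: atan2( sin Δλ' cos φ₁ , cos φ₂ sin φ₁ − sin φ₂ cos φ₁ cos Δλ' ) = 168.90°.
Final bearing = (168.90° + 180°) mod 360° = 348.90°.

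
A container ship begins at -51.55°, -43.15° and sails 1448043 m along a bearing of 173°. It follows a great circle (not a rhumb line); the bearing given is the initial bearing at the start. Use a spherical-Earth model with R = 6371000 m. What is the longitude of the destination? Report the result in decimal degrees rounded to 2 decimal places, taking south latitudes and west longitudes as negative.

The arc subtends δ = 1448043/6371000 = 0.227287 rad at the centre.
Start latitude φ₁ = -0.899717 rad; initial bearing θ = 3.019420 rad.
Destination latitude: φ₂ = arcsin( sin φ₁ cos δ + cos φ₁ sin δ cos θ ) = arcsin(-0.902085) = -64.43°.
Δλ = atan2( sin θ sin δ cos φ₁ , cos δ − sin φ₁ sin φ₂ ) = atan2(0.017076, 0.267812) = 0.063676 rad = 3.65°.
λ₂ = λ₁ + Δλ = -39.50°.

longitude -39.50°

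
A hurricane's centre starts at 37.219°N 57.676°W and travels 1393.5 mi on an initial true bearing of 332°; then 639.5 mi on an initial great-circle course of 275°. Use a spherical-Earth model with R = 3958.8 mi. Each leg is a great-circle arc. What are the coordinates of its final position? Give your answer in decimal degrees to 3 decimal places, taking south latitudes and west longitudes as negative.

latitude 53.888°, longitude -89.481°

Apply the spherical direct solution leg by leg, carrying full precision between legs.
Leg 1: from (37.219°, -57.676°), δ = 1393.5/3958.8 = 0.352001 rad, θ = 332° → φ = 54.115°, λ = -73.706°.
Leg 2: from (54.115°, -73.706°), δ = 639.5/3958.8 = 0.161539 rad, θ = 275° → φ = 53.888°, λ = -89.481°.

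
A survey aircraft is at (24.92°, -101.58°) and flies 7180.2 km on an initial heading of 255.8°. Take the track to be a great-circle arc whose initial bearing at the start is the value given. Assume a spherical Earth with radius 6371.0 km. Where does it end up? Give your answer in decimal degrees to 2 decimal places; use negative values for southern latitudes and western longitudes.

latitude -1.15°, longitude -162.71°

Angular distance δ = d/R = 7180.2 / 6371 = 1.127013 rad.
Start latitude φ₁ = 0.434936 rad; initial bearing θ = 4.464552 rad.
Applying the spherical law of cosines for sides, sin φ₂ = sin φ₁ cos δ + cos φ₁ sin δ cos θ = -0.020007, so φ₂ = -1.15°.
For the longitude increment, Δλ = atan2( sin θ sin δ cos φ₁, cos δ − sin φ₁ sin φ₂ ) = atan2(-0.794024, 0.437789) = -61.13°.
λ₂ = -101.58° + -61.13° = -162.71°.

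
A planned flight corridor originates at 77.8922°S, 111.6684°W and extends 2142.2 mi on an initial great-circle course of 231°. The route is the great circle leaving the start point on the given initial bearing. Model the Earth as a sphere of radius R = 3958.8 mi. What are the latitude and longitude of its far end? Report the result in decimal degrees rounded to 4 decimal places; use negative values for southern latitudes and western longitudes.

The arc subtends δ = 2142.2/3958.8 = 0.541124 rad at the centre.
Converting: φ₁ = -1.359475 rad, θ = 4.031711 rad.
sin φ₂ = sin φ₁ cos δ + cos φ₁ sin δ cos θ = (-0.977755)(0.857130) + (0.209752)(0.515099)(-0.629320) = -0.906057
φ₂ = asin(-0.906057) = -1.133871 rad = -64.9660°.
For the longitude increment, Δλ = atan2( sin θ sin δ cos φ₁, cos δ − sin φ₁ sin φ₂ ) = atan2(-0.083965, -0.028771) = -108.9142°.
λ₂ = -111.6684° + -108.9142° = -220.5826°, normalized to (−180°, 180°] → 139.4174°.

latitude -64.9660°, longitude 139.4174°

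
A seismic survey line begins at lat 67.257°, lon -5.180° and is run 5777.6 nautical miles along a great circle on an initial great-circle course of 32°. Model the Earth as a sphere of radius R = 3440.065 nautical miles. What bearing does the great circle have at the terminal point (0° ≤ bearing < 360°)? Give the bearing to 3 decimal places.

final bearing 167.860°

The arc subtends δ = 5777.6/3440.065 = 1.679503 rad at the centre.
With φ₁ = 67.257° = 1.173856 rad and θ = 32° = 0.558505 rad:
sin φ₂ = sin φ₁ cos δ + cos φ₁ sin δ cos θ = (0.922248)(-0.108493) + (0.386598)(0.994097)(0.848048) = 0.225861
φ₂ = asin(0.225861) = 0.227827 rad = 13.054°.
Then Δλ = atan2(0.203657, -0.316793) = 2.570246 rad, from sin θ sin δ cos φ₁ over cos δ − sin φ₁ sin φ₂.
λ₂ = -5.180° + 147.264° = 142.084°.
The forward bearing on arrival equals the back-azimuth from the destination plus 180°.
Back-azimuth from P₂ (13.054°, 142.084°) to P₁ (67.257°, -5.180°), with Δλ' = λ₁ − λ₂ = -147.264°: atan2( sin Δλ' cos φ₁ , cos φ₂ sin φ₁ − sin φ₂ cos φ₁ cos Δλ' ) = 347.860°.
Final bearing = (347.860° + 180°) mod 360° = 167.860°.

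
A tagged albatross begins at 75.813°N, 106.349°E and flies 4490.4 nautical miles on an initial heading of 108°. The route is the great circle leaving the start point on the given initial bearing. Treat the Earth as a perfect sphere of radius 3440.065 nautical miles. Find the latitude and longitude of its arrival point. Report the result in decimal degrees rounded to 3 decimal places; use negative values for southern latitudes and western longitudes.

latitude 10.444°, longitude 175.289°

Angular distance δ = d/R = 4490.4 / 3440.065 = 1.305324 rad.
Start latitude φ₁ = 1.323186 rad; initial bearing θ = 1.884956 rad.
Applying the spherical law of cosines for sides, sin φ₂ = sin φ₁ cos δ + cos φ₁ sin δ cos θ = 0.181280, so φ₂ = 10.444°.
For the longitude increment, Δλ = atan2( sin θ sin δ cos φ₁, cos δ − sin φ₁ sin φ₂ ) = atan2(0.224926, 0.086614) = 68.940°.
Hence λ₂ = 106.349° + 68.940° = 175.289°.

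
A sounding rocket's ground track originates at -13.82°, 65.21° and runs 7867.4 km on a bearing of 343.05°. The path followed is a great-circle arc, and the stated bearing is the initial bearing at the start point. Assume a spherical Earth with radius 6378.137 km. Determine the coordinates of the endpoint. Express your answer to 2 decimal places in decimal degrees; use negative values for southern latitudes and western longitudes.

δ = 7867.4/6378.137 = 1.233495 rad (70.6741°).
Converting: φ₁ = -0.241205 rad, θ = 5.987352 rad.
Applying the spherical law of cosines for sides, sin φ₂ = sin φ₁ cos δ + cos φ₁ sin δ cos θ = 0.797475, so φ₂ = 52.89°.
For the longitude increment, Δλ = atan2( sin θ sin δ cos φ₁, cos δ − sin φ₁ sin φ₂ ) = atan2(-0.267145, 0.521436) = -27.13°.
λ₂ = λ₁ + Δλ = 38.08°.

latitude 52.89°, longitude 38.08°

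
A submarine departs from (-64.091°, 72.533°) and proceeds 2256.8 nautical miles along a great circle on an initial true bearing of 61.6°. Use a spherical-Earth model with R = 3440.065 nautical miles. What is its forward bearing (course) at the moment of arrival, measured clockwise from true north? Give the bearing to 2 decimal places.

final bearing 28.32°

Central angle δ = d/R = 0.656034 rad.
Converting: φ₁ = -1.118599 rad, θ = 1.075123 rad.
Destination latitude: φ₂ = arcsin( sin φ₁ cos δ + cos φ₁ sin δ cos θ ) = arcsin(-0.586005) = -35.874°.
For the longitude increment, Δλ = atan2( sin θ sin δ cos φ₁, cos δ − sin φ₁ sin φ₂ ) = atan2(0.234449, 0.265313) = 41.466°.
λ₂ = λ₁ + Δλ = 113.999°.
The forward bearing on arrival equals the back-azimuth from the destination plus 180°.
Back-azimuth from P₂ (-35.87°, 114.00°) to P₁ (-64.09°, 72.53°), with Δλ' = λ₁ − λ₂ = -41.47°: atan2( sin Δλ' cos φ₁ , cos φ₂ sin φ₁ − sin φ₂ cos φ₁ cos Δλ' ) = 208.32°.
Final bearing = (208.32° + 180°) mod 360° = 28.32°.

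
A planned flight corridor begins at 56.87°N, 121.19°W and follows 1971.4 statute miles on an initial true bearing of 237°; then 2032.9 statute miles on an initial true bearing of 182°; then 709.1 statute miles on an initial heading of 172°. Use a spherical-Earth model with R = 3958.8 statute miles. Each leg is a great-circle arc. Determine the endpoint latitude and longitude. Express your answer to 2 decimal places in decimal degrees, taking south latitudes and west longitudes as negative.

Apply the spherical direct solution leg by leg, carrying full precision between legs.
Leg 1: from (56.87°, -121.19°), δ = 1971.4/3958.8 = 0.497979 rad, θ = 237° → φ = 36.41°, λ = -151.04°.
Leg 2: from (36.41°, -151.04°), δ = 2032.9/3958.8 = 0.513514 rad, θ = 182° → φ = 7.00°, λ = -152.03°.
Leg 3: from (7.00°, -152.03°), δ = 709.1/3958.8 = 0.179120 rad, θ = 172° → φ = -3.16°, λ = -150.61°.

latitude -3.16°, longitude -150.61°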